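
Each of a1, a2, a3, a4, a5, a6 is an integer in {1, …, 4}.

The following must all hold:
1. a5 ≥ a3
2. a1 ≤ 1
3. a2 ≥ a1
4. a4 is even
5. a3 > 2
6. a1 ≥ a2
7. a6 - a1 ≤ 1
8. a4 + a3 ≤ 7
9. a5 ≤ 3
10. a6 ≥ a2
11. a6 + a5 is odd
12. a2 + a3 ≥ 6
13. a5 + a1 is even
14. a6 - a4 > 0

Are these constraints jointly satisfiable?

Unsatisfiable

From constraints 2 and 6: a2 ≤ a1 ≤ 1. From constraints 1 and 9: a3 ≤ a5 ≤ 3. Hence a2 + a3 ≤ 4. But constraint 12 requires a2 + a3 ≥ 6, and 6 > 4. Contradiction.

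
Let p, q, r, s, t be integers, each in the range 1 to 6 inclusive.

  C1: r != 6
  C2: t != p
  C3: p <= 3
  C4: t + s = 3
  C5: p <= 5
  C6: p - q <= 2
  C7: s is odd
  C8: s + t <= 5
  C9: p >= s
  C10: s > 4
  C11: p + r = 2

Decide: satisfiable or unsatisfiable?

From constraint 10: s ≥ 5. From constraints 3 and 9: s ≤ p and p ≤ 3, so s ≤ 3. But 3 < 5, so no value of s works.

Unsatisfiable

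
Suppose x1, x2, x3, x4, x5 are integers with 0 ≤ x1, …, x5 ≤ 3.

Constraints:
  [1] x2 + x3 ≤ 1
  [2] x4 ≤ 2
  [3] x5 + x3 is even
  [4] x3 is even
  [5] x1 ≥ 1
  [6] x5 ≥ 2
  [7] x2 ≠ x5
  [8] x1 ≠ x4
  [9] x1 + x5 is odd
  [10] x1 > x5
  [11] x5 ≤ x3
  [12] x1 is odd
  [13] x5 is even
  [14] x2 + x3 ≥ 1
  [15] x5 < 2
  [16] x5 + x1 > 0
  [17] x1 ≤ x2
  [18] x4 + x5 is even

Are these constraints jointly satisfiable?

From constraints 5 and 17: x2 ≥ x1 ≥ 1. From constraints 6 and 11: x3 ≥ x5 ≥ 2. Hence x2 + x3 ≥ 3. But constraint 1 requires x2 + x3 ≤ 1, and 1 < 3. Contradiction.

Unsatisfiable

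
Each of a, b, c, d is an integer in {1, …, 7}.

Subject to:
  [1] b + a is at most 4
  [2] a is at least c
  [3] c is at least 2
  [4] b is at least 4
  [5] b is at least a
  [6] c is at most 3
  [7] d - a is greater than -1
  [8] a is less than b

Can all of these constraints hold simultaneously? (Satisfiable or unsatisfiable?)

Unsatisfiable

From constraint 4: b ≥ 4. From constraints 2 and 3: a ≥ c ≥ 2. Hence b + a ≥ 6. But constraint 1 requires b + a ≤ 4, and 4 < 6. Contradiction.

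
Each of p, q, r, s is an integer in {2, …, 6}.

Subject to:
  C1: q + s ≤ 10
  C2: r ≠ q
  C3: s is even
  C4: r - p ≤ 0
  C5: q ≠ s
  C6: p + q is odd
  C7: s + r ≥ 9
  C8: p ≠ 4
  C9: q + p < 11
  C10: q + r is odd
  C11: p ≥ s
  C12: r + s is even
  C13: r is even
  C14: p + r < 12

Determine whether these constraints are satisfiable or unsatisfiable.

Satisfiable

One satisfying assignment is p = 6, q = 3, r = 4, s = 6.
For the less obvious constraints — constraint 1: q + s = 9; constraint 4: r - p = -2 — and the others hold by inspection.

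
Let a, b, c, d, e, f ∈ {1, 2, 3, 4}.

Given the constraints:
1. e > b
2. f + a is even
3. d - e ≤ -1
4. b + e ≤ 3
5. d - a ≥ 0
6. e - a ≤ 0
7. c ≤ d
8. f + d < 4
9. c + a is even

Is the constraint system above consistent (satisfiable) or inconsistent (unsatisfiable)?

Constraints 3, 5, and 6 give a − e ≥ 0, e − d ≥ 1, d − a ≥ 0.
Adding all 3 inequalities: the left sides telescope to 0, and the right sides sum to 0 + 1 + 0 = 1. So 0 ≥ 1, which is false.

Unsatisfiable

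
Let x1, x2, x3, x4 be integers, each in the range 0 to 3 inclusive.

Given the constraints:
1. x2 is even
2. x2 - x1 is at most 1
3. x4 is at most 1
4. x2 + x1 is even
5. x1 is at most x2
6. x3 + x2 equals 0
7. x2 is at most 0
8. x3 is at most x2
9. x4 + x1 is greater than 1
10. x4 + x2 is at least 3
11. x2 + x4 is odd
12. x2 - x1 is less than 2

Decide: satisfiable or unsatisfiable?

Unsatisfiable

From constraint 3: x4 ≤ 1. From constraint 7: x2 ≤ 0. Hence x4 + x2 ≤ 1. But constraint 10 requires x4 + x2 ≥ 3, and 3 > 1. Contradiction.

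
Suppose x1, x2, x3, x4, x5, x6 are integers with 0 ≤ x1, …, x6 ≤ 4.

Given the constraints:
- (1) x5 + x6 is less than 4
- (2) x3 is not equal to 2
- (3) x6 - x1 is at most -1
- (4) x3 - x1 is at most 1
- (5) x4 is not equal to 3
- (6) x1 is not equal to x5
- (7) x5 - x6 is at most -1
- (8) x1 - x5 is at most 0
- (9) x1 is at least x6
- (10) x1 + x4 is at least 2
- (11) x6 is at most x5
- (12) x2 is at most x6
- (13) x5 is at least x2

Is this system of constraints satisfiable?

Unsatisfiable

Constraints 3, 7, and 8 give x6 − x5 ≥ 1, x5 − x1 ≥ 0, x1 − x6 ≥ 1.
Adding all 3 inequalities: the left sides telescope to 0, and the right sides sum to 1 + 0 + 1 = 2. So 0 ≥ 2, which is false.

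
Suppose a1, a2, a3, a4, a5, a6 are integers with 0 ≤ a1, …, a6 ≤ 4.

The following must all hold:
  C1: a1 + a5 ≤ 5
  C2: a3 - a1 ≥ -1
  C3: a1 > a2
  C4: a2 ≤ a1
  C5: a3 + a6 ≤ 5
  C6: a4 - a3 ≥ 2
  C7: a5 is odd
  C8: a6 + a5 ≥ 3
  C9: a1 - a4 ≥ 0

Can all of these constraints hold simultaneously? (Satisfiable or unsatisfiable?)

Unsatisfiable

Constraints 2, 6, and 9 give a3 − a1 ≥ -1, a1 − a4 ≥ 0, a4 − a3 ≥ 2.
Adding all 3 inequalities: the left sides telescope to 0, and the right sides sum to (-1) + 0 + 2 = 1. So 0 ≥ 1, which is false.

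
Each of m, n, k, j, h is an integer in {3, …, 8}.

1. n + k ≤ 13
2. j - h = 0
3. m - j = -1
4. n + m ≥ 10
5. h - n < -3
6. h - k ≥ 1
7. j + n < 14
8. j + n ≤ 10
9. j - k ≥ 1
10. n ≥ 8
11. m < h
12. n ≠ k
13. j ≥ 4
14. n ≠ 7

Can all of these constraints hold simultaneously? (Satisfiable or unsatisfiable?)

Unsatisfiable

From constraint 13: j ≥ 4. From constraint 10: n ≥ 8. Hence j + n ≥ 12. But constraint 8 requires j + n ≤ 10, and 10 < 12. Contradiction.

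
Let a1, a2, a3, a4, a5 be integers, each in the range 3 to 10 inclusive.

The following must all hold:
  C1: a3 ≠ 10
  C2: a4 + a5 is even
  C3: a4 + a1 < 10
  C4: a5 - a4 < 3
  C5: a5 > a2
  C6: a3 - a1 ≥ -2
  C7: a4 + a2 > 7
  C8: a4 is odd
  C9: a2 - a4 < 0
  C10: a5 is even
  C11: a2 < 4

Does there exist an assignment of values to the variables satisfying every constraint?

Constraint 8 makes a4 odd and constraint 10 makes a5 even, so a4 + a5 must be odd. Constraint 2 says a4 + a5 is even — contradiction.

Unsatisfiable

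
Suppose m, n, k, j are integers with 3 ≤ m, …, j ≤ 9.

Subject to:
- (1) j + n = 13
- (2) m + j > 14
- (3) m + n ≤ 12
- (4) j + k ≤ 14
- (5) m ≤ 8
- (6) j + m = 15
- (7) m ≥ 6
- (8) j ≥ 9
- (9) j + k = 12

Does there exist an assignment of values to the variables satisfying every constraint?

Satisfiable

Take m = 6, n = 4, k = 3, j = 9. Then constraint 1: j + n = 13; constraint 2: m + j = 15; constraint 3: m + n = 10, and every other listed constraint is also met.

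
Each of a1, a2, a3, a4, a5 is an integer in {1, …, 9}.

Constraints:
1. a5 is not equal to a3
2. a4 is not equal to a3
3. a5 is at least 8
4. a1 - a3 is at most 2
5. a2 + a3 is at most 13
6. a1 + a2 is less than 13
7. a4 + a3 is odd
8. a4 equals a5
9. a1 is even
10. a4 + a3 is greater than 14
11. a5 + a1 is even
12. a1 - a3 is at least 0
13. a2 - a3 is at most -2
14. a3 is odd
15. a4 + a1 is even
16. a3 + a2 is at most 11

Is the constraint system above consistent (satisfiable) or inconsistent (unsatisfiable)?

One satisfying assignment is a1 = 8, a2 = 4, a3 = 7, a4 = 8, a5 = 8.
For the less obvious constraints — constraint 4: a1 - a3 = 1; constraint 5: a2 + a3 = 11; constraint 6: a1 + a2 = 12 — and the others hold by inspection.

Satisfiable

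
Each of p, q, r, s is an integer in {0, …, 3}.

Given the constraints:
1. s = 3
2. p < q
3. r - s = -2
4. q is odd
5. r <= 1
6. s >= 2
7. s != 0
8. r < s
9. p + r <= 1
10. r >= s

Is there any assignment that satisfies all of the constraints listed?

Unsatisfiable

From constraints 6 and 10: r ≥ s and s ≥ 2, so r ≥ 2. From constraint 5: r ≤ 1. But 1 < 2, so no value of r works.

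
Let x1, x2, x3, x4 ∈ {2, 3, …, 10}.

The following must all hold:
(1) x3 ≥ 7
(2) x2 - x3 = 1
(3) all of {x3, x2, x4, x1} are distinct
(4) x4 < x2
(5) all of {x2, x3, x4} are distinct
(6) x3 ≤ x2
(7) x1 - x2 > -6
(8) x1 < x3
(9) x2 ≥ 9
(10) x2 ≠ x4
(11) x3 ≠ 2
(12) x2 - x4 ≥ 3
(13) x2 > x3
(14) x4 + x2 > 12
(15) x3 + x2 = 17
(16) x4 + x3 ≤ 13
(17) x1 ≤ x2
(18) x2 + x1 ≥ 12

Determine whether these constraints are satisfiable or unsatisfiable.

Setting (x1, x2, x3, x4) = (5, 9, 8, 4) satisfies everything: constraint 2: x2 - x3 = 1; constraint 7: x1 - x2 = -4, and the others follow.

Satisfiable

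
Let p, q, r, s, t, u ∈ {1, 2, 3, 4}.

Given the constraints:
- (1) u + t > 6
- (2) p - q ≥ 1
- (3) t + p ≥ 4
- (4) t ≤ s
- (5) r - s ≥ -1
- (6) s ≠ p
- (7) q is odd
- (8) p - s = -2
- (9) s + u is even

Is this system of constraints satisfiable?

Take p = 2, q = 1, r = 3, s = 4, t = 4, u = 4. Then constraint 1: u + t = 8; constraint 2: p - q = 1; constraint 3: t + p = 6, and every other listed constraint is also met.

Satisfiable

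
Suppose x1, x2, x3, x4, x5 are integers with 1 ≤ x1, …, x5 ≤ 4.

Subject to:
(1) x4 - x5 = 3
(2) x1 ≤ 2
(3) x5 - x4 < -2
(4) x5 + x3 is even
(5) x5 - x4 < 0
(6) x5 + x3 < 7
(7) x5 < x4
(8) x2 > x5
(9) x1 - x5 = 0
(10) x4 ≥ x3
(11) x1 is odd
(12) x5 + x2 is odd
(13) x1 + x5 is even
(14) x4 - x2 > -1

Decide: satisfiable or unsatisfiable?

Satisfiable

The assignment x1 = 1, x2 = 4, x3 = 3, x4 = 4, x5 = 1 works:
  constraint 1 holds since x4 - x5 = 3.
  constraint 3 holds since x5 - x4 = -3.
  constraint 5 holds since x5 - x4 = -3.
The rest check out directly.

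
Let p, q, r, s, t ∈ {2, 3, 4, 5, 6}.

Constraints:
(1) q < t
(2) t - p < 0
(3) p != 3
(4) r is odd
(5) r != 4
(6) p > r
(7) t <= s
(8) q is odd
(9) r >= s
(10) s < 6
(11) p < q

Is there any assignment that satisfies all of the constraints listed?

Constraints 1, 6, 7, 9, and 11 give r < p, p < q, q < t, t ≤ s, s ≤ r. Chaining: r < p < q < t ≤ s ≤ r, which forces r < r — impossible.

Unsatisfiable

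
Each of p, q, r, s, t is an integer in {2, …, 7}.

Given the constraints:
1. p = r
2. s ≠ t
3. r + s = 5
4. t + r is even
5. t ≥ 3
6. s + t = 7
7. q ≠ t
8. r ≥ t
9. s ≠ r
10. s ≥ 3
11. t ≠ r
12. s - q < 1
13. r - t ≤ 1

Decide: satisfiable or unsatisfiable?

From constraints 5 and 8: r ≥ t ≥ 3. From constraint 10: s ≥ 3. Hence r + s ≥ 6. But constraint 3 requires r + s = 5, and 5 < 6. Contradiction.

Unsatisfiable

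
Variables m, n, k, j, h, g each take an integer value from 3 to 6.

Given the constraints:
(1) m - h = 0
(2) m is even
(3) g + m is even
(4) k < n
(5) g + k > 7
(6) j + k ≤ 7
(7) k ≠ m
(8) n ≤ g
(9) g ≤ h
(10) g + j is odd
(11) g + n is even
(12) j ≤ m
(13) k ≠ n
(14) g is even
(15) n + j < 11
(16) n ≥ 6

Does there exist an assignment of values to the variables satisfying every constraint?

Satisfiable

The assignment m = 6, n = 6, k = 4, j = 3, h = 6, g = 6 works:
  constraint 1 holds since m - h = 0.
  constraint 5 holds since g + k = 10.
  constraint 6 holds since j + k = 7.
The rest check out directly.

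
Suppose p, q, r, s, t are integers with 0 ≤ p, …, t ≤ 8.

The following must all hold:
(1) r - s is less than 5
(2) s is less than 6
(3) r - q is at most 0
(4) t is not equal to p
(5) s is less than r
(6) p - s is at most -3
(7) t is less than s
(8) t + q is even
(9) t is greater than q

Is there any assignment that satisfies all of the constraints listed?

Unsatisfiable

Constraints 3, 5, 7, and 9 give q < t, t < s, s < r, r ≤ q. Chaining: q < t < s < r ≤ q, which forces q < q — impossible.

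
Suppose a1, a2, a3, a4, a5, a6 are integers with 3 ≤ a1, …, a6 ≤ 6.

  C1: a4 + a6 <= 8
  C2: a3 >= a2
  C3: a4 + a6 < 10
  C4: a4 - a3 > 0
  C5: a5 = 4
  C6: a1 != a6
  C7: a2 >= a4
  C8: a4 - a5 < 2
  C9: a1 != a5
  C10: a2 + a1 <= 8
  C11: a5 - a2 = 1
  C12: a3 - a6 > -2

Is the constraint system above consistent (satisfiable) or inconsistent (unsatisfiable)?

Constraints 2, 4, and 7 give a4 ≤ a2, a2 ≤ a3, a3 < a4. Chaining: a4 ≤ a2 ≤ a3 < a4, which forces a4 < a4 — impossible.

Unsatisfiable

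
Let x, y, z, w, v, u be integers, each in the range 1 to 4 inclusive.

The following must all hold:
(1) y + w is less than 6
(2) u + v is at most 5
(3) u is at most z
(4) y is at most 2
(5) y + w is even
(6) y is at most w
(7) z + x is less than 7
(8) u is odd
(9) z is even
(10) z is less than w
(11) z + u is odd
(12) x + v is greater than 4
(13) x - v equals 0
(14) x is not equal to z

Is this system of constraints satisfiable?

Satisfiable

Take x = 3, y = 1, z = 2, w = 3, v = 3, u = 1. Then constraint 1: y + w = 4; constraint 2: u + v = 4; constraint 7: z + x = 5, and every other listed constraint is also met.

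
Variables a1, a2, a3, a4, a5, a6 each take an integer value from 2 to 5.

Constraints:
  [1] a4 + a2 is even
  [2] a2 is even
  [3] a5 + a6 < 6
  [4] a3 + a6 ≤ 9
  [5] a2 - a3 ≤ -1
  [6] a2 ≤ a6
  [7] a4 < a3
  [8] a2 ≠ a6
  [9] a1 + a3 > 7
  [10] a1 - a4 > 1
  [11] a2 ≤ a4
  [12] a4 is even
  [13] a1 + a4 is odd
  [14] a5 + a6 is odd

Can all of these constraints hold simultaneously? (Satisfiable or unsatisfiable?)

Try a1 = 5, a2 = 2, a3 = 5, a4 = 2, a5 = 2, a6 = 3.
Check constraint 3: a5 + a6 = 5; constraint 4: a3 + a6 = 8. The remaining constraints are straightforward to verify.

Satisfiable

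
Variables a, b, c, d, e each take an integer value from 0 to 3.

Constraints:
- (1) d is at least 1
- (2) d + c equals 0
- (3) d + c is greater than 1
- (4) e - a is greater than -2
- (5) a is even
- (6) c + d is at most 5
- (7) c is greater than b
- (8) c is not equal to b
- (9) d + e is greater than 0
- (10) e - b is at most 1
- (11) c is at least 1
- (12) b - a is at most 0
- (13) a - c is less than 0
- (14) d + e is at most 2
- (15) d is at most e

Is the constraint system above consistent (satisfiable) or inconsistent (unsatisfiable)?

Unsatisfiable

From constraint 1: d ≥ 1. From constraint 11: c ≥ 1. Hence d + c ≥ 2. But constraint 2 requires d + c = 0, and 0 < 2. Contradiction.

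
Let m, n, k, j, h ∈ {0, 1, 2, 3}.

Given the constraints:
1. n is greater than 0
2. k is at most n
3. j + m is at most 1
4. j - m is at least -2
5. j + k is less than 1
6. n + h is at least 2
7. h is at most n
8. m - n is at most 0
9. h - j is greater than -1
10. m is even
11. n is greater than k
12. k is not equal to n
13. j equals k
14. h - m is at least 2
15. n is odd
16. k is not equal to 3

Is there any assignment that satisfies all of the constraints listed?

Satisfiable

Try m = 0, n = 3, k = 0, j = 0, h = 2.
Check constraint 3: j + m = 0; constraint 4: j - m = 0. The remaining constraints are straightforward to verify.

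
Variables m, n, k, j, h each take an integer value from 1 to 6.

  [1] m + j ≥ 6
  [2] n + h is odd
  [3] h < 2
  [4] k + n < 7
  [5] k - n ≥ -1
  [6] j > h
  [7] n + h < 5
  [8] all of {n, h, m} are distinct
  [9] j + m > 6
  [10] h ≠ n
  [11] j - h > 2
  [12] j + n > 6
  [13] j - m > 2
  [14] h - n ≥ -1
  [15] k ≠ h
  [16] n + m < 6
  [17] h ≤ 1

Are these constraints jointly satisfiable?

The assignment m = 3, n = 2, k = 3, j = 6, h = 1 works:
  constraint 1 holds since m + j = 9.
  constraint 4 holds since k + n = 5.
The rest check out directly.

Satisfiable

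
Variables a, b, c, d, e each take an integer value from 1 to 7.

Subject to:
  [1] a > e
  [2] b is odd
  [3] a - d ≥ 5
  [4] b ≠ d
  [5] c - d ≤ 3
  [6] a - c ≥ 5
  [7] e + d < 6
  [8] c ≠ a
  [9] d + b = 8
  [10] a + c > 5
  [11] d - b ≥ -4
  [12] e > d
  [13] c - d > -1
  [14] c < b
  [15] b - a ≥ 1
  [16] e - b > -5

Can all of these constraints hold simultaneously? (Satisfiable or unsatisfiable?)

Constraints 3, 11, and 15 give a − d ≥ 5, d − b ≥ -4, b − a ≥ 1.
Adding all 3 inequalities: the left sides telescope to 0, and the right sides sum to 5 + (-4) + 1 = 2. So 0 ≥ 2, which is false.

Unsatisfiable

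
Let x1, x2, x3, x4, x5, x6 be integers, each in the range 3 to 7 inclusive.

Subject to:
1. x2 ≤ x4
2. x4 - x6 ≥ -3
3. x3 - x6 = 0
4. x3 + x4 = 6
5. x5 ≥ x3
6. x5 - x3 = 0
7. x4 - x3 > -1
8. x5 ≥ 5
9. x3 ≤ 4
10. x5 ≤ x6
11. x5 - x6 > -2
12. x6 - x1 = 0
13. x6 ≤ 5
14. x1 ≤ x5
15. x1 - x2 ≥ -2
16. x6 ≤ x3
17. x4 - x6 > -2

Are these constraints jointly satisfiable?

From constraints 8 and 10: x6 ≥ x5 and x5 ≥ 5, so x6 ≥ 5. From constraints 9 and 16: x6 ≤ x3 and x3 ≤ 4, so x6 ≤ 4. But 4 < 5, so no value of x6 works.

Unsatisfiable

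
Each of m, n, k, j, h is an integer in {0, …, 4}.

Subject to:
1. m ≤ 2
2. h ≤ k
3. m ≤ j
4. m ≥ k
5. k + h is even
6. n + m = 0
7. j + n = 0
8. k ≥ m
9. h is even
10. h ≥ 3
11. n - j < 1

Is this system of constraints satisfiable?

Unsatisfiable

From constraints 2 and 10: k ≥ h and h ≥ 3, so k ≥ 3. From constraints 1 and 4: k ≤ m and m ≤ 2, so k ≤ 2. But 2 < 3, so no value of k works.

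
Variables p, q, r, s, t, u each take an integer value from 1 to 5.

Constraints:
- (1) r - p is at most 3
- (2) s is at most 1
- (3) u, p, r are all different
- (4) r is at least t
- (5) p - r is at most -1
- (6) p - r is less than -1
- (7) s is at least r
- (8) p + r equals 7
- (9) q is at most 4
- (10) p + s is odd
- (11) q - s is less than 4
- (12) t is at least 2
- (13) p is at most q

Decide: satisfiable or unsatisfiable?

From constraints 9 and 13: p ≤ q ≤ 4. From constraints 2 and 7: r ≤ s ≤ 1. Hence p + r ≤ 5. But constraint 8 requires p + r = 7, and 7 > 5. Contradiction.

Unsatisfiable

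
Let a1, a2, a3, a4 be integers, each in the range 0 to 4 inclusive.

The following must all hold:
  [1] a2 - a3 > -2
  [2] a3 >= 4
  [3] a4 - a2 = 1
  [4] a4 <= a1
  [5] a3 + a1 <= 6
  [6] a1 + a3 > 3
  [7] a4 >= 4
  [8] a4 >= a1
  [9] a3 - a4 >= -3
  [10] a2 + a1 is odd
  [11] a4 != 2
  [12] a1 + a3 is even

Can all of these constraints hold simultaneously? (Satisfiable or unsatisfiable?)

Unsatisfiable

From constraint 2: a3 ≥ 4. From constraints 4 and 7: a1 ≥ a4 ≥ 4. Hence a3 + a1 ≥ 8. But constraint 5 requires a3 + a1 ≤ 6, and 6 < 8. Contradiction.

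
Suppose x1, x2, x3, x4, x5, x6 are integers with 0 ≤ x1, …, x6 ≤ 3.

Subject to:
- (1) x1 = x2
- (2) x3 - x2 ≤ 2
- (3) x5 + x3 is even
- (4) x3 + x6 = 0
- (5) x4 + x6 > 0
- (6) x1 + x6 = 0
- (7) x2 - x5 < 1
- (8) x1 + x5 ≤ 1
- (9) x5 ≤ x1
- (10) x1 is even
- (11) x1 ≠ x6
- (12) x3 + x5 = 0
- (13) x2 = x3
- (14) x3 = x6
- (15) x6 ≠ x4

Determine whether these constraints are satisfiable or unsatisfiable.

From constraints 1, 13, and 14, x1 = x2 = x3 = x6, so x1 = x6. But constraint 11 says x1 ≠ x6. Contradiction.

Unsatisfiable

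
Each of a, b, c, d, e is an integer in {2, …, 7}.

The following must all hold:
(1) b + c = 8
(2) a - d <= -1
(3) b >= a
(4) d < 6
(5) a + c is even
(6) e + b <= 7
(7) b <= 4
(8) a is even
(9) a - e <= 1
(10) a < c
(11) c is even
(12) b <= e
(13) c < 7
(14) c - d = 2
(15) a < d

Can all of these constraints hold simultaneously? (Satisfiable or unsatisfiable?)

Try a = 2, b = 2, c = 6, d = 4, e = 2.
Check constraint 1: b + c = 8; constraint 2: a - d = -2; constraint 6: e + b = 4. The remaining constraints are straightforward to verify.

Satisfiable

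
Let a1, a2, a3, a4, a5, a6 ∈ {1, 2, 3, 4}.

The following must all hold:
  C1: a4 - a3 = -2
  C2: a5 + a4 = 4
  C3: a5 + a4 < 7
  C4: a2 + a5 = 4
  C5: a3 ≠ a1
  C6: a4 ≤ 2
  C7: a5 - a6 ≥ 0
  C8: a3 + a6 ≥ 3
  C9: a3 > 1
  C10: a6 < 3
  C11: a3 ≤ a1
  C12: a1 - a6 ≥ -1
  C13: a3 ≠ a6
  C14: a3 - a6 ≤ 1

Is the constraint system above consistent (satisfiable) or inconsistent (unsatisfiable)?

Satisfiable

Setting (a1, a2, a3, a4, a5, a6) = (4, 1, 3, 1, 3, 2) satisfies everything: constraint 1: a4 - a3 = -2; constraint 2: a5 + a4 = 4, and the others follow.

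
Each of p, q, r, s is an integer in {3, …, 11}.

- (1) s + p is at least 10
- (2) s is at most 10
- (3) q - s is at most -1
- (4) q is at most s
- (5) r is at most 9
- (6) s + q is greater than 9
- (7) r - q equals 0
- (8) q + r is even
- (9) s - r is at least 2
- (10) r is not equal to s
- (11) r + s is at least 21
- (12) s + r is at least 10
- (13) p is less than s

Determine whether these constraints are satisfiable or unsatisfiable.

From constraint 5: r ≤ 9. From constraint 2: s ≤ 10. Hence r + s ≤ 19. But constraint 11 requires r + s ≥ 21, and 21 > 19. Contradiction.

Unsatisfiable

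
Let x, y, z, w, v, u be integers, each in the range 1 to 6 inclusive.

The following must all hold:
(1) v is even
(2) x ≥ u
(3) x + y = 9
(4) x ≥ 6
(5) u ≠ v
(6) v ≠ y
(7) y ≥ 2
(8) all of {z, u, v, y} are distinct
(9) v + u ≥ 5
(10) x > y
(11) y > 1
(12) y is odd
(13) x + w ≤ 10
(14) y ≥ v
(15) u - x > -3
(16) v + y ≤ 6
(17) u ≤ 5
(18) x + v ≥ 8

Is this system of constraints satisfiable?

Satisfiable

Try x = 6, y = 3, z = 4, w = 2, v = 2, u = 5.
Check constraint 3: x + y = 9; constraint 9: v + u = 7; constraint 13: x + w = 8. The remaining constraints are straightforward to verify.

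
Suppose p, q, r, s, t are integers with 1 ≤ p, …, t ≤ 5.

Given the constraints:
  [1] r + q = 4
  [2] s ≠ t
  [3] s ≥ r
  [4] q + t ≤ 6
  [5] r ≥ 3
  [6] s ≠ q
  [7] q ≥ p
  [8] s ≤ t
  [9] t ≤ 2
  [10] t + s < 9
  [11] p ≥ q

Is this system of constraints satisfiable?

Unsatisfiable

From constraints 3 and 5: s ≥ r and r ≥ 3, so s ≥ 3. From constraints 8 and 9: s ≤ t and t ≤ 2, so s ≤ 2. But 2 < 3, so no value of s works.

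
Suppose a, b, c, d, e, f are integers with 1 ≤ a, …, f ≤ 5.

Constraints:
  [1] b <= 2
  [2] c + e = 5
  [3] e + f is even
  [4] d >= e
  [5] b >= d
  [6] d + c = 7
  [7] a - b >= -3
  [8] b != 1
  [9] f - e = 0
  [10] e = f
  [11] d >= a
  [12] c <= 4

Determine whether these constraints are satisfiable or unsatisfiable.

From constraints 1 and 5: d ≤ b ≤ 2. From constraint 12: c ≤ 4. Hence d + c ≤ 6. But constraint 6 requires d + c = 7, and 7 > 6. Contradiction.

Unsatisfiable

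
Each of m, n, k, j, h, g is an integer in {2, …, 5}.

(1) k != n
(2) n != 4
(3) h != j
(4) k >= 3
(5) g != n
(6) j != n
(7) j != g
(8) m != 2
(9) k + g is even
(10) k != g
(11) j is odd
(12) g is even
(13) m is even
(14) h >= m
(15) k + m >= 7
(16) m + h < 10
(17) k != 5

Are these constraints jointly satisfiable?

Satisfiable

Setting (m, n, k, j, h, g) = (4, 5, 4, 3, 4, 2) satisfies everything: constraint 9: k + g = 6 is even; constraint 15: k + m = 8; constraint 16: m + h = 8, and the others follow.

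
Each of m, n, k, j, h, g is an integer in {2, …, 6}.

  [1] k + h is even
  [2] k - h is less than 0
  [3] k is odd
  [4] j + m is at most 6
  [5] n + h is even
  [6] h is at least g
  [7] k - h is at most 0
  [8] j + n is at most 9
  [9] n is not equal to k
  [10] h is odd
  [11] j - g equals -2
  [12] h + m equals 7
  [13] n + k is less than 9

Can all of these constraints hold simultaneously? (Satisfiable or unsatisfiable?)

Try m = 2, n = 5, k = 3, j = 3, h = 5, g = 5.
Check constraint 2: k - h = -2; constraint 4: j + m = 5. The remaining constraints are straightforward to verify.

Satisfiable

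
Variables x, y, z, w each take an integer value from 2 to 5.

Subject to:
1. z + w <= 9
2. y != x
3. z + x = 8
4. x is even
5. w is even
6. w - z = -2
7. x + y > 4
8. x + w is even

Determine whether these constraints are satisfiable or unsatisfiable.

Satisfiable

One satisfying assignment is x = 4, y = 3, z = 4, w = 2.
For the less obvious constraints — constraint 1: z + w = 6; constraint 3: z + x = 8; constraint 6: w - z = -2 — and the others hold by inspection.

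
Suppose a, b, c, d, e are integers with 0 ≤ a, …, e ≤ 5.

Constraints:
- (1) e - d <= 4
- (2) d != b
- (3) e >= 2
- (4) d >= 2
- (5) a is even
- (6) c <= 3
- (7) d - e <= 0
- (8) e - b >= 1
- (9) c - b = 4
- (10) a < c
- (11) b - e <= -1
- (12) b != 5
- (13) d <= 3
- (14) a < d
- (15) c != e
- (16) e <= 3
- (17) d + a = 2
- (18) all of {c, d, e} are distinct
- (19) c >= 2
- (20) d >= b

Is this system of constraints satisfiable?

Constraints 3, 4, 6, 13, 16, and 19 confine each of c, d, e to the 2 values {2, 3}.
Constraint 18 requires all 3 of them to be distinct, but only 2 values are available — impossible by the pigeonhole principle.

Unsatisfiable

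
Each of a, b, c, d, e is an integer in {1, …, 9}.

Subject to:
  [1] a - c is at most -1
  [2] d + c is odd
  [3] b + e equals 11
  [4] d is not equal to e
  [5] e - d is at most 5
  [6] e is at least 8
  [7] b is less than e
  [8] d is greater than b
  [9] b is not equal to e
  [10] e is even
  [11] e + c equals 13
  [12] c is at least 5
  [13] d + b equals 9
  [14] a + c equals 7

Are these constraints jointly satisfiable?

One satisfying assignment is a = 2, b = 3, c = 5, d = 6, e = 8.
For the less obvious constraints — constraint 1: a - c = -3; constraint 3: b + e = 11 — and the others hold by inspection.

Satisfiable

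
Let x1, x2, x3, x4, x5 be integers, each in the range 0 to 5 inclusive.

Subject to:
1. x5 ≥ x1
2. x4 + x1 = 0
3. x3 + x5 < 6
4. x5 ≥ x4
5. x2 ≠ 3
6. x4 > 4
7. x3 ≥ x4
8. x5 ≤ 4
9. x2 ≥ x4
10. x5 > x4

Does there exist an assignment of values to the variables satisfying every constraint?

Unsatisfiable

From constraint 6: x4 ≥ 5. From constraints 4 and 8: x4 ≤ x5 and x5 ≤ 4, so x4 ≤ 4. But 4 < 5, so no value of x4 works.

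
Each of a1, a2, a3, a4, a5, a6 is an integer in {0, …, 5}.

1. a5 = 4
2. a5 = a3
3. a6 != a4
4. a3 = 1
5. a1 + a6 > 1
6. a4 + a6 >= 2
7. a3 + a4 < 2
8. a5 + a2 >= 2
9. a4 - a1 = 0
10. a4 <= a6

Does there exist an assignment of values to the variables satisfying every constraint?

Unsatisfiable

Constraint 1 fixes a5 = 4 and constraint 4 fixes a3 = 1, but constraint 2 requires a5 = a3. Since 4 ≠ 1, contradiction.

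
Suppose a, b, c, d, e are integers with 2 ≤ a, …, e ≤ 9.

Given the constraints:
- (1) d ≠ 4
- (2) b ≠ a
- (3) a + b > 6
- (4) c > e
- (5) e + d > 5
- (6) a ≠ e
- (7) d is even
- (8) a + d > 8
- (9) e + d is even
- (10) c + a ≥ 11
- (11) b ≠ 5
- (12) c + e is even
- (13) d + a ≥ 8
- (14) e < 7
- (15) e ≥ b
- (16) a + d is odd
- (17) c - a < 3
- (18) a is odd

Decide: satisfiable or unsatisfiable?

Setting (a, b, c, d, e) = (5, 2, 6, 6, 2) satisfies everything: constraint 3: a + b = 7; constraint 5: e + d = 8; constraint 8: a + d = 11, and the others follow.

Satisfiable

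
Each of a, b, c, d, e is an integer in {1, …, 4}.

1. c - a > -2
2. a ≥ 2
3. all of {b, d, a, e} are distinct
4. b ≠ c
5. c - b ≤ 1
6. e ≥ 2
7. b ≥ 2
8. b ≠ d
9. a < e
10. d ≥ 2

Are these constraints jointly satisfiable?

Unsatisfiable

Constraints 2, 6, 7, and 10 confine each of b, d, a, e to the 3 values {2, …, 4} (the domain already gives each ≤ 4).
Constraint 3 requires all 4 of them to be distinct, but only 3 values are available — impossible by the pigeonhole principle.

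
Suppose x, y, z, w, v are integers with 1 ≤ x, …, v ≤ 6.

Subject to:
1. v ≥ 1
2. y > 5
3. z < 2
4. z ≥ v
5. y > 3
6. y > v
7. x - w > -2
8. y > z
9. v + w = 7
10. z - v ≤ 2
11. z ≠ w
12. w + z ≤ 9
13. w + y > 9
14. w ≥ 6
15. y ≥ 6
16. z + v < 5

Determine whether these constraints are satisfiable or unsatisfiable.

Try x = 6, y = 6, z = 1, w = 6, v = 1.
Check constraint 7: x - w = 0; constraint 9: v + w = 7; constraint 10: z - v = 0. The remaining constraints are straightforward to verify.

Satisfiable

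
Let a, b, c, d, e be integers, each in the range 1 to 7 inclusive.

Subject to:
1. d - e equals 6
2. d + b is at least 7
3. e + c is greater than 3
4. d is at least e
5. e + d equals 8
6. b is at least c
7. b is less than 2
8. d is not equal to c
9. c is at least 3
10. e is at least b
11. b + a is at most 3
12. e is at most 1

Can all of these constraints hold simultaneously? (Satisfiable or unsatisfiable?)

Unsatisfiable

From constraints 6 and 9: b ≥ c and c ≥ 3, so b ≥ 3. From constraints 10 and 12: b ≤ e and e ≤ 1, so b ≤ 1. But 1 < 3, so no value of b works.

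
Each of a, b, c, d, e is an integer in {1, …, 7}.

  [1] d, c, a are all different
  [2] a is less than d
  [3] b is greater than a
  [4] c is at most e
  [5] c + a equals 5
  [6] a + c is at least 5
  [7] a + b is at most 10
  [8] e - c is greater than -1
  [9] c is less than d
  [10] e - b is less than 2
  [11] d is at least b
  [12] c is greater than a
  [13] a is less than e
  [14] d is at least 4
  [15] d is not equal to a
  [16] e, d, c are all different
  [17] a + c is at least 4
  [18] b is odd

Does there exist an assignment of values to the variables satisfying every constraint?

Satisfiable

Take a = 2, b = 5, c = 3, d = 7, e = 5. Then constraint 5: c + a = 5; constraint 6: a + c = 5, and every other listed constraint is also met.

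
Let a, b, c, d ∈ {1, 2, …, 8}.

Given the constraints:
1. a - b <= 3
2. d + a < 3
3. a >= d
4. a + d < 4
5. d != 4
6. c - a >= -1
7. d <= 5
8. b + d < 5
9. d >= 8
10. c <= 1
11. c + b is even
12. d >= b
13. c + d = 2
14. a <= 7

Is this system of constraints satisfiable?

Unsatisfiable

From constraint 9: d ≥ 8. From constraints 3 and 14: d ≤ a and a ≤ 7, so d ≤ 7. But 7 < 8, so no value of d works.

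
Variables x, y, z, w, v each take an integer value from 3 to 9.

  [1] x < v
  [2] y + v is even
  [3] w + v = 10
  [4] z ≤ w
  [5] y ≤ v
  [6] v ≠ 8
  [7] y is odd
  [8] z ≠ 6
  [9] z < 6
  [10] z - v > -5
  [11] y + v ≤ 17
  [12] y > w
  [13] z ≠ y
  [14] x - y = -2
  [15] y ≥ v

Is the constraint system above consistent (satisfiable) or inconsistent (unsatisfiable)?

Satisfiable

Setting (x, y, z, w, v) = (5, 7, 3, 3, 7) satisfies everything: constraint 3: w + v = 10; constraint 10: z - v = -4; constraint 11: y + v = 14, and the others follow.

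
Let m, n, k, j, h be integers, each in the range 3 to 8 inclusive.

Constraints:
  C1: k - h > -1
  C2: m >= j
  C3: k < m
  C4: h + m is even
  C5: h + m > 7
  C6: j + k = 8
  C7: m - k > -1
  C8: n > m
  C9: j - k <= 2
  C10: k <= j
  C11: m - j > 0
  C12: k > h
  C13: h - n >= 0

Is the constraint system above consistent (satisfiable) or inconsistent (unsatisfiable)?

Constraints 8, 10, 11, 12, and 13 give k ≤ j, j < m, m < n, n ≤ h, h < k. Chaining: k ≤ j < m < n ≤ h < k, which forces k < k — impossible.

Unsatisfiable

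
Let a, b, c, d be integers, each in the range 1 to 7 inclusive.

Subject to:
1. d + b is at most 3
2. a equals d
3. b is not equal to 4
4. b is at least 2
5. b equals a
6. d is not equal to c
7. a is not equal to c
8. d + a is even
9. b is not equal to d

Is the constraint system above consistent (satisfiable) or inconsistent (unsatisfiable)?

Unsatisfiable

From constraints 2 and 5, b = a = d, so b = d. But constraint 9 says b ≠ d. Contradiction.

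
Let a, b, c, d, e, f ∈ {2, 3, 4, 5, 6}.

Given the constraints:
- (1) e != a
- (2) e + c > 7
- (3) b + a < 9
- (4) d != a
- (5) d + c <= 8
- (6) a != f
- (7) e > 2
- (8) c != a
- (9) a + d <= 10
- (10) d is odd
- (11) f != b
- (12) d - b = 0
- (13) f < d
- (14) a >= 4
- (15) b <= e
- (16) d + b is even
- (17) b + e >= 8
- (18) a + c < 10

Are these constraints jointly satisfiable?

Satisfiable

One satisfying assignment is a = 4, b = 3, c = 5, d = 3, e = 5, f = 2.
For the less obvious constraints — constraint 2: e + c = 10; constraint 3: b + a = 7; constraint 5: d + c = 8 — and the others hold by inspection.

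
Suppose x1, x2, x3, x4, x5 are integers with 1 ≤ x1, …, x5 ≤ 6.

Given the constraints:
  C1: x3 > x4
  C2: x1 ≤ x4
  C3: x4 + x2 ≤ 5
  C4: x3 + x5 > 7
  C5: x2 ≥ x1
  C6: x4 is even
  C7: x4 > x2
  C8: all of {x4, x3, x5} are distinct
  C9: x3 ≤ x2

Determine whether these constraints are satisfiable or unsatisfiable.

Unsatisfiable

Constraints 1, 7, and 9 give x2 < x4, x4 < x3, x3 ≤ x2. Chaining: x2 < x4 < x3 ≤ x2, which forces x2 < x2 — impossible.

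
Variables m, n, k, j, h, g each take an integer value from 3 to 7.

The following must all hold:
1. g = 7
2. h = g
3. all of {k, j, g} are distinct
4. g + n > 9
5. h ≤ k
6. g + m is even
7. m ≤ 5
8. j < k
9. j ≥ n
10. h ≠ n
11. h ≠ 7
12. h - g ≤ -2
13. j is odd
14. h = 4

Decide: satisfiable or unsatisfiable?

Constraint 14 fixes h = 4 and constraint 1 fixes g = 7, but constraint 2 requires h = g. Since 4 ≠ 7, contradiction.

Unsatisfiable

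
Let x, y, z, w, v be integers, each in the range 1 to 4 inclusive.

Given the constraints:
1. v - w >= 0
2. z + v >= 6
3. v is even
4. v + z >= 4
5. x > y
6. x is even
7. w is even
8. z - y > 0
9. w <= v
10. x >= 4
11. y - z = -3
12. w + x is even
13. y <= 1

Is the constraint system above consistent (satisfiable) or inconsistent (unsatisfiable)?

One satisfying assignment is x = 4, y = 1, z = 4, w = 2, v = 2.
For the less obvious constraints — constraint 1: v - w = 0; constraint 2: z + v = 6; constraint 4: v + z = 6 — and the others hold by inspection.

Satisfiable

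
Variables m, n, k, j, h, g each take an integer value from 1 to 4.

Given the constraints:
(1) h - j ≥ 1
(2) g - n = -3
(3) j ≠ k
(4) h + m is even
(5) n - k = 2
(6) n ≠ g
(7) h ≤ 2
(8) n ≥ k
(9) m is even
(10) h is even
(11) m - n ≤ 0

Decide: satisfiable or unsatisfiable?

Try m = 4, n = 4, k = 2, j = 1, h = 2, g = 1.
Check constraint 1: h - j = 1; constraint 2: g - n = -3; constraint 5: n - k = 2. The remaining constraints are straightforward to verify.

Satisfiable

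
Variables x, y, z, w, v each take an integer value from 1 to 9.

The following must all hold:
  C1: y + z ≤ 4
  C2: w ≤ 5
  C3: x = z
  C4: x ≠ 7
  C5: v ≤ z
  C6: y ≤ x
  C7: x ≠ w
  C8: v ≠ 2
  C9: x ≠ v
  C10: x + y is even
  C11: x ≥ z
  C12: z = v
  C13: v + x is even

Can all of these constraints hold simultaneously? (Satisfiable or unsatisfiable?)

Unsatisfiable

From constraints 3 and 12, x = z = v, so x = v. But constraint 9 says x ≠ v. Contradiction.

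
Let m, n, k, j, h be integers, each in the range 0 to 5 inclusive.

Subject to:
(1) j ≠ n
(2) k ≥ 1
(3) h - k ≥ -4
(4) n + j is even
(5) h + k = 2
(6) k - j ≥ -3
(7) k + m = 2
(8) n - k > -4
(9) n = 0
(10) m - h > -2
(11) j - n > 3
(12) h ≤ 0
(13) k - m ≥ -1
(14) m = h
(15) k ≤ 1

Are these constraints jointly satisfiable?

Unsatisfiable

From constraint 12: h ≤ 0. From constraint 15: k ≤ 1. Hence h + k ≤ 1. But constraint 5 requires h + k = 2, and 2 > 1. Contradiction.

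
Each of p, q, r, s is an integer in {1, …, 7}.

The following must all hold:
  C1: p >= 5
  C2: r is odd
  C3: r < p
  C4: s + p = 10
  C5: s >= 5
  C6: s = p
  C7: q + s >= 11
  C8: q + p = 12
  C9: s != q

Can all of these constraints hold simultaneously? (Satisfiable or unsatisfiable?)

Satisfiable

The assignment p = 5, q = 7, r = 1, s = 5 works:
  constraint 4 holds since s + p = 10.
  constraint 7 holds since q + s = 12.
The rest check out directly.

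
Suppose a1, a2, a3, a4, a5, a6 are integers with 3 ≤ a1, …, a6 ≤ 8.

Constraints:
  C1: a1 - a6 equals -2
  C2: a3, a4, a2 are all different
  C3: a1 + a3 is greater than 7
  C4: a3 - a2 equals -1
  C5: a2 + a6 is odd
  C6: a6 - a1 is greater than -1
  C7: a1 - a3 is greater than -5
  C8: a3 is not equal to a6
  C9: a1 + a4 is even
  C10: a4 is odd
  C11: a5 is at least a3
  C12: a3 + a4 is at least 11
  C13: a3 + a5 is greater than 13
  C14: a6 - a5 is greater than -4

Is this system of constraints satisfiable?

Take a1 = 3, a2 = 8, a3 = 7, a4 = 5, a5 = 8, a6 = 5. Then constraint 1: a1 - a6 = -2; constraint 3: a1 + a3 = 10, and every other listed constraint is also met.

Satisfiable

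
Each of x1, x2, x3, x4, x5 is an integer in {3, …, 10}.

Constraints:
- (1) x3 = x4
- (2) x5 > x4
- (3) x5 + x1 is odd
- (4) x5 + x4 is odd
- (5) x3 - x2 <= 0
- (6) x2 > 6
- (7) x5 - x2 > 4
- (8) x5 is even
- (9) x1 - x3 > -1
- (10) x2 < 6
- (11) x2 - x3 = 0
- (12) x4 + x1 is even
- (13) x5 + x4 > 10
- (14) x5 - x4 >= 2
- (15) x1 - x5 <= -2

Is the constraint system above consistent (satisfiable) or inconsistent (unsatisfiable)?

From constraint 6: x2 ≥ 7. From constraint 10: x2 ≤ 5. But 5 < 7, so no value of x2 works.

Unsatisfiable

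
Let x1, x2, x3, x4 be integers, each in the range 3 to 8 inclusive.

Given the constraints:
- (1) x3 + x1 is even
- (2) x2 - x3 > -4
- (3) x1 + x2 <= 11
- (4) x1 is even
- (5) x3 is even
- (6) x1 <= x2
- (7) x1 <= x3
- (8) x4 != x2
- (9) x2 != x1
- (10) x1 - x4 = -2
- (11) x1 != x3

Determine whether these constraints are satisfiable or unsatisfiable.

Setting (x1, x2, x3, x4) = (4, 5, 6, 6) satisfies everything: constraint 2: x2 - x3 = -1; constraint 3: x1 + x2 = 9, and the others follow.

Satisfiable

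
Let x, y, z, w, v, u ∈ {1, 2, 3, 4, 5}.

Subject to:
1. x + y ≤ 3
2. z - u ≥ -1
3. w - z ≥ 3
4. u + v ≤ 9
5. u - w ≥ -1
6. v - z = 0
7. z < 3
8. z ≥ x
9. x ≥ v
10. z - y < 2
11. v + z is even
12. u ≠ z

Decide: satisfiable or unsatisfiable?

Constraints 2, 3, and 5 give z − u ≥ -1, u − w ≥ -1, w − z ≥ 3.
Adding all 3 inequalities: the left sides telescope to 0, and the right sides sum to (-1) + (-1) + 3 = 1. So 0 ≥ 1, which is false.

Unsatisfiable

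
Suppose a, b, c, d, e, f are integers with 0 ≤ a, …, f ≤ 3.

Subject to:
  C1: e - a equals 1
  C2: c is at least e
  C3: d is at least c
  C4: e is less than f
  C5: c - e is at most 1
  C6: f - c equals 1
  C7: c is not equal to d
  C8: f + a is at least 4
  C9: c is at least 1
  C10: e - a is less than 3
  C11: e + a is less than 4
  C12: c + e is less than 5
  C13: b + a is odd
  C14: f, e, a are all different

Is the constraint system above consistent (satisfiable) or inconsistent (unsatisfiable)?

Setting (a, b, c, d, e, f) = (1, 0, 2, 3, 2, 3) satisfies everything: constraint 1: e - a = 1; constraint 5: c - e = 0, and the others follow.

Satisfiable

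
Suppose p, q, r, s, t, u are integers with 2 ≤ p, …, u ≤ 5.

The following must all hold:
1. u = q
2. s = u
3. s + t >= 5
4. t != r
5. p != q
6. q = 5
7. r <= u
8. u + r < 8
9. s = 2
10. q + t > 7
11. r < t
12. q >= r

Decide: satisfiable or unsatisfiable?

Unsatisfiable

Constraint 9 fixes s = 2 and constraint 6 fixes q = 5. Constraints 1 and 2 give s = u = q, so s = q. But 2 ≠ 5 — contradiction.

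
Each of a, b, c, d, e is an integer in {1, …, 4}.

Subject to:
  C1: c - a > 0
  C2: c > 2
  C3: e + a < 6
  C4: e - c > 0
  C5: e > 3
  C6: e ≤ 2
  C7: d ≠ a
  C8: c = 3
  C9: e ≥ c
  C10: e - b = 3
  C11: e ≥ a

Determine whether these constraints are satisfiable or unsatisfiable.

From constraint 2: c ≥ 3. From constraints 6 and 9: c ≤ e and e ≤ 2, so c ≤ 2. But 2 < 3, so no value of c works.

Unsatisfiable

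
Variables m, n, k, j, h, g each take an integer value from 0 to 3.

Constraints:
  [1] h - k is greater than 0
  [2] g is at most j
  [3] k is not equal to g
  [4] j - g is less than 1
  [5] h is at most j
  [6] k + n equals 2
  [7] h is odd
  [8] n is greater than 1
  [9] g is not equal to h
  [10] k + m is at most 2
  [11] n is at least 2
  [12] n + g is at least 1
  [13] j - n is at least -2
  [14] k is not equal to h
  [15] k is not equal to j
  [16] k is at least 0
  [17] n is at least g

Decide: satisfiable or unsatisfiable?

One satisfying assignment is m = 0, n = 2, k = 0, j = 2, h = 1, g = 2.
For the less obvious constraints — constraint 1: h - k = 1; constraint 4: j - g = 0 — and the others hold by inspection.

Satisfiable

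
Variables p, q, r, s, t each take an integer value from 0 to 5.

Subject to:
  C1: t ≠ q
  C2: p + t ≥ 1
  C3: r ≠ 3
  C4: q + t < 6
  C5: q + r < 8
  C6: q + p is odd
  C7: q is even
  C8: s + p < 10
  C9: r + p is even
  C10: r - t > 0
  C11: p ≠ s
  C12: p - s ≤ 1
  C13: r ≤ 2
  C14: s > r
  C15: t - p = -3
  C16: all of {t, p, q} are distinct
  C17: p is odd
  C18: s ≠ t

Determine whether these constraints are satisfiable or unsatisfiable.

Take p = 3, q = 4, r = 1, s = 5, t = 0. Then constraint 2: p + t = 3; constraint 4: q + t = 4, and every other listed constraint is also met.

Satisfiable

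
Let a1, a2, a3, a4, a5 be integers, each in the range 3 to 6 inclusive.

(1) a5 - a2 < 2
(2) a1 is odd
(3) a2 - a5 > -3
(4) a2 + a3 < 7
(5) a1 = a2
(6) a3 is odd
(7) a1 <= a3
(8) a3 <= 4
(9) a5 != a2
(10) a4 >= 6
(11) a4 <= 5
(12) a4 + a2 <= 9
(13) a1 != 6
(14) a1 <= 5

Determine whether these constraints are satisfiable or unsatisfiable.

From constraint 10: a4 ≥ 6. From constraint 11: a4 ≤ 5. But 5 < 6, so no value of a4 works.

Unsatisfiable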